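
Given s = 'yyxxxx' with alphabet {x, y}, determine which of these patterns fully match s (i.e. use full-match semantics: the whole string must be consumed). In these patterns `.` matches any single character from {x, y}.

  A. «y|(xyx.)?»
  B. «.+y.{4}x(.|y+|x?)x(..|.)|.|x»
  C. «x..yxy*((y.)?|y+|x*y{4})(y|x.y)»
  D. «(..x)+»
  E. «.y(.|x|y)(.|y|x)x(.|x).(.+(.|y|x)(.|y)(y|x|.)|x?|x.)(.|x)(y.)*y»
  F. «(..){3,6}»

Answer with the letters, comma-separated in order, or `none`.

D, F

A → no match
B → no match
C → no match — must start with 'x'
D → match
E → no match — must end with 'y'
F → match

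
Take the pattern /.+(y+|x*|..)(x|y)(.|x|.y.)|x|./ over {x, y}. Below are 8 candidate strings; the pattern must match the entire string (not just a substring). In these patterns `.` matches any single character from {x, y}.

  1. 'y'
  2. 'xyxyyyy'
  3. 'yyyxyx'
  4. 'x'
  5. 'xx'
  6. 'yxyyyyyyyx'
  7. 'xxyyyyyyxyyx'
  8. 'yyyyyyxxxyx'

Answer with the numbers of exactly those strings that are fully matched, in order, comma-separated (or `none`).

1 → match
2 → match
3 → match
4 → match
5 → no match
6 → match
7 → match
8 → match

1, 2, 3, 4, 6, 7, 8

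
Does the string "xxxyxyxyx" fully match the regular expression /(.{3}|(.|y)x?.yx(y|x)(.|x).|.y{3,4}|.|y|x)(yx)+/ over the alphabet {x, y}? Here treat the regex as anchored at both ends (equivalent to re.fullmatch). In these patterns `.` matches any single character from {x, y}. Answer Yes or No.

Yes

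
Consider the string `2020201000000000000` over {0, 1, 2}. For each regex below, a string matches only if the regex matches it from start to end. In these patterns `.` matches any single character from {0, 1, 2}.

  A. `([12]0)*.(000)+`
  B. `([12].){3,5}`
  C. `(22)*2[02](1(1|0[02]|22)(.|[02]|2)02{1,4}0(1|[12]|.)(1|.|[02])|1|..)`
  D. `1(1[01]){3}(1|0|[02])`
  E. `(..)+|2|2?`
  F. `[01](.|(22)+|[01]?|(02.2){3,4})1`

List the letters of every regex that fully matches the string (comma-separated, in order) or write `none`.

A

A → match
B → no match
C → no match
D → no match — must start with `11`
E → no match
F → no match — must end with `1`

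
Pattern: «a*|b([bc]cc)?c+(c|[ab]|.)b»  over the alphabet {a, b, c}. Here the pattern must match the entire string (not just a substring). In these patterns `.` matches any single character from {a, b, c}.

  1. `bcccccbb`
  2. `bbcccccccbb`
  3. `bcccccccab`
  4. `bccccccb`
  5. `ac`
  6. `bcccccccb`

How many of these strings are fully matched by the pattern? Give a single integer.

5

1 → match
2 → match
3 → match
4 → match
5 → no match
6 → match
Total matched: 5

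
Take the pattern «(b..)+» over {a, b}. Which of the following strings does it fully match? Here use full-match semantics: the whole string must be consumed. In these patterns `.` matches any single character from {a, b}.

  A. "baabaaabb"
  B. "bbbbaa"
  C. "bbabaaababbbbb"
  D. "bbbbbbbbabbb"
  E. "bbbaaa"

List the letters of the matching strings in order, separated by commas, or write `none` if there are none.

A → no match
B → match
C → no match
D → match
E → no match

B, D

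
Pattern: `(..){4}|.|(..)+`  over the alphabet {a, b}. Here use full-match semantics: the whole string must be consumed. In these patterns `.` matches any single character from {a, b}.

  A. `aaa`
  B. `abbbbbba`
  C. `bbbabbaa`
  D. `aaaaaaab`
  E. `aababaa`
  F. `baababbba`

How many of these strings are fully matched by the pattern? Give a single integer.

A → no match
B → match
C → match
D → match
E → no match
F → no match
Total matched: 3

3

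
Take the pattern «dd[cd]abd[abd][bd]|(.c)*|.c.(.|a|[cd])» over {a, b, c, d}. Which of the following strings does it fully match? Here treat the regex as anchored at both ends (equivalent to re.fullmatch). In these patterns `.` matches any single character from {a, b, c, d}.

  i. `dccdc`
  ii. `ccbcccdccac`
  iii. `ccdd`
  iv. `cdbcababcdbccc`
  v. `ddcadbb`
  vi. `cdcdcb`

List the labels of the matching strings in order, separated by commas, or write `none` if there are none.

iii

i → no match
ii → no match
iii → match
iv → no match
v → no match
vi → no match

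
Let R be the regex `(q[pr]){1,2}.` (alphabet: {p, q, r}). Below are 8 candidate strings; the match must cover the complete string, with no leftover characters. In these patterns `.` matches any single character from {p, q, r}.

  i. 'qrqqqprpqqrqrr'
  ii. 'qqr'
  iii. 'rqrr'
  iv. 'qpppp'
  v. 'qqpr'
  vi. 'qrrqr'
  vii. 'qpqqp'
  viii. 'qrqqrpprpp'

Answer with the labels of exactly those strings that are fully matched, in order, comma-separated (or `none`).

i → no match
ii → no match
iii → no match — must start with 'q'
iv → no match
v → no match
vi → no match
vii → no match
viii → no match

none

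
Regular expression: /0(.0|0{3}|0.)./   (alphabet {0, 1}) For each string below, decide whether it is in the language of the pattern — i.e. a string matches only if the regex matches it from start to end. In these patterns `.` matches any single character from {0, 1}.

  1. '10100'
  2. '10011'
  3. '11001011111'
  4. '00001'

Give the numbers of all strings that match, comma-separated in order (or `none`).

1 → no match — must start with '0'
2 → no match — must start with '0'
3 → no match — must start with '0'
4 → match

4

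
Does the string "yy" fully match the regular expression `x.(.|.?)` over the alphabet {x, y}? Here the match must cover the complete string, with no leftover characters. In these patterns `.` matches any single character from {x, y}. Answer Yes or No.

Every match must start with "x", but "yy" does not.

No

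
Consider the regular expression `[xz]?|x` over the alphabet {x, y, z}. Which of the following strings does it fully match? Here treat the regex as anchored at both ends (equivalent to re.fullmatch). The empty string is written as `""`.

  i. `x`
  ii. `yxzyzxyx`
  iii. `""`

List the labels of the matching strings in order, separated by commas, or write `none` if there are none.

i, iii

i → match
ii → no match
iii → match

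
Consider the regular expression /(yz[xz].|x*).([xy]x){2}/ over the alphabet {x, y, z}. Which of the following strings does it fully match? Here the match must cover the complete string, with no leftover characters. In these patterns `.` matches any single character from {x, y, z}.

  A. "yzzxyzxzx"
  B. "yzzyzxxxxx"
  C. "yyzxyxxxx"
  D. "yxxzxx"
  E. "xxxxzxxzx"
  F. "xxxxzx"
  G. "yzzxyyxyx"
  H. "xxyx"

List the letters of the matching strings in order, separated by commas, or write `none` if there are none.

G

A → no match
B → no match
C → no match
D → no match
E → no match
F → no match
G → match
H → no match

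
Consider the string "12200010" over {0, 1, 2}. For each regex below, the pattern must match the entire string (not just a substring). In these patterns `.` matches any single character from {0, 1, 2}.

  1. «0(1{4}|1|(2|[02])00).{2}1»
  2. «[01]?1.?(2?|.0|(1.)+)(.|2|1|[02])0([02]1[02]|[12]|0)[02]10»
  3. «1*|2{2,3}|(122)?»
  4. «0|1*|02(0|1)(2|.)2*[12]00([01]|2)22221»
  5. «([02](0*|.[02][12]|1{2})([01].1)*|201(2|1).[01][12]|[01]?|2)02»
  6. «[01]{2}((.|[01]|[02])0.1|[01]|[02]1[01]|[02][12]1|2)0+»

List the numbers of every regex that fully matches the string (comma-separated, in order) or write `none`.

1 → no match — must start with "0"
2 → match
3 → no match
4 → no match
5 → no match — must end with "02"
6 → no match

2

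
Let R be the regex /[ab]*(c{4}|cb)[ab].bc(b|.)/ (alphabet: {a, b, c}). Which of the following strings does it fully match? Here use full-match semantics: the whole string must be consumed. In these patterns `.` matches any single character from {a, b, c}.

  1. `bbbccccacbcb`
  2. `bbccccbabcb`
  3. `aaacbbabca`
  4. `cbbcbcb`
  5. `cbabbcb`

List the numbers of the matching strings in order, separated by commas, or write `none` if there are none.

1 → match
2 → match
3 → match
4 → match
5 → match

1, 2, 3, 4, 5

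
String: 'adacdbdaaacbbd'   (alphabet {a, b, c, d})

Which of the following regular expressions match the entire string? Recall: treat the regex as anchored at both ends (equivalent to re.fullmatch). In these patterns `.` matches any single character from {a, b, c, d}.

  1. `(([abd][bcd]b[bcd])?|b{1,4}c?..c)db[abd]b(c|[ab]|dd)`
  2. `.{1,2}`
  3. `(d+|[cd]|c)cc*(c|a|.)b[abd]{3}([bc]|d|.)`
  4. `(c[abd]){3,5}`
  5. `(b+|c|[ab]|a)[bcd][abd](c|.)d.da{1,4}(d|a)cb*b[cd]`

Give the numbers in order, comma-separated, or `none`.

5

1 → no match
2 → no match
3 → no match
4 → no match — must start with 'c'
5 → match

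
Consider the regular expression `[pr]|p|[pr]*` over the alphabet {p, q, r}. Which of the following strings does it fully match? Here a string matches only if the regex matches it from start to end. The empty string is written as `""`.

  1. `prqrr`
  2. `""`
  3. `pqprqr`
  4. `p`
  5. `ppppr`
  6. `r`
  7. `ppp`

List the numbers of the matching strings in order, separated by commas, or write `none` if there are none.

2, 4, 5, 6, 7

1 → no match
2 → match
3 → no match
4 → match
5 → match
6 → match
7 → match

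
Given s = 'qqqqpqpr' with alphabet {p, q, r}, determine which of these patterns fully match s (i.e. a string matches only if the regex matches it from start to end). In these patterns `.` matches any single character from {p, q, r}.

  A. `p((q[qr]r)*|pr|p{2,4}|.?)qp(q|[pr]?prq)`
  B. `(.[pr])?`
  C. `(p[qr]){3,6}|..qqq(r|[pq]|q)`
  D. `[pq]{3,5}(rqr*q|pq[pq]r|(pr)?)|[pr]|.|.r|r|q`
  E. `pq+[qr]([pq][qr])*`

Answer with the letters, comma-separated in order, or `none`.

A → no match — must start with 'p'
B → no match
C → no match
D → match
E → no match — must start with 'pq'

D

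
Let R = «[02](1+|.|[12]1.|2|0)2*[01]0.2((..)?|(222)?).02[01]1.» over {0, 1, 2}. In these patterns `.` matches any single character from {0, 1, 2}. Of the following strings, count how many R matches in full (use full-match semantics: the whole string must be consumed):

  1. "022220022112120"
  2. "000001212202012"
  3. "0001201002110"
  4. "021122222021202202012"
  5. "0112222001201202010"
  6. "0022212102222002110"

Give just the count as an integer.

1

1 → no match
2 → no match
3 → no match
4 → no match
5 → match
6 → no match
Total matched: 1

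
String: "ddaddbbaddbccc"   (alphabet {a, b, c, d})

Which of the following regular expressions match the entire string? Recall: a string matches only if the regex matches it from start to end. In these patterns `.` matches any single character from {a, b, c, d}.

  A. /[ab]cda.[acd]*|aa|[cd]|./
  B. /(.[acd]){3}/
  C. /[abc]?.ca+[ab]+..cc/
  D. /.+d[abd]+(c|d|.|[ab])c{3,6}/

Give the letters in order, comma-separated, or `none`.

A → no match
B → no match
C → no match
D → match

D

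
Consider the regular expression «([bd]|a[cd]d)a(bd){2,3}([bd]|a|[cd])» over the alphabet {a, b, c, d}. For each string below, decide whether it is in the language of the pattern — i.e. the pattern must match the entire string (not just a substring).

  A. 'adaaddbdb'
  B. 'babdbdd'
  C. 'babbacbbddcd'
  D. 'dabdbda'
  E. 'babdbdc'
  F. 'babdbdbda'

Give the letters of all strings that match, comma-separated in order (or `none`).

A → no match
B → match
C → no match
D → match
E → match
F → match

B, D, E, F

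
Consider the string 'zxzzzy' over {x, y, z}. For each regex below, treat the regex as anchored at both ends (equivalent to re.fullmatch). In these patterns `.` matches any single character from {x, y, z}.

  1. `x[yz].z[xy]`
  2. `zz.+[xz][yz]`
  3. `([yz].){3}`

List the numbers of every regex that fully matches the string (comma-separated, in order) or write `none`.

1 → no match — must start with 'x'
2 → no match — must start with 'zz'
3 → match

3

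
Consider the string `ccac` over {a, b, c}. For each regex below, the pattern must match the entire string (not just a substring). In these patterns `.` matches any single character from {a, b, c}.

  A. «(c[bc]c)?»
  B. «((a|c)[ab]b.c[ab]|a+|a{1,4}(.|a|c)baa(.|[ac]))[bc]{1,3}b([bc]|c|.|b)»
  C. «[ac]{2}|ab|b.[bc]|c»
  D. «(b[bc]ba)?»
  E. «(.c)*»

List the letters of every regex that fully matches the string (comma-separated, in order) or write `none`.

E

A → no match
B → no match
C → no match
D → no match
E → match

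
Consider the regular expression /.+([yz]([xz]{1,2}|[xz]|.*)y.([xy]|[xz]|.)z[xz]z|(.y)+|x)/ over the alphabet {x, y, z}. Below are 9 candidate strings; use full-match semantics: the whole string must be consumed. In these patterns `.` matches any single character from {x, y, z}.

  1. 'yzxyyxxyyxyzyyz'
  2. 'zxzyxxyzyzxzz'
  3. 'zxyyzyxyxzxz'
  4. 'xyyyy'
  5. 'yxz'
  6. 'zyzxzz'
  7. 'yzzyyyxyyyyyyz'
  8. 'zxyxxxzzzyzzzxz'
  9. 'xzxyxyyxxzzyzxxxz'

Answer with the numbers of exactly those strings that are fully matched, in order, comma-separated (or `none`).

4, 8

1 → no match
2 → no match
3 → no match
4 → match
5 → no match
6 → no match
7 → no match
8 → match
9 → no match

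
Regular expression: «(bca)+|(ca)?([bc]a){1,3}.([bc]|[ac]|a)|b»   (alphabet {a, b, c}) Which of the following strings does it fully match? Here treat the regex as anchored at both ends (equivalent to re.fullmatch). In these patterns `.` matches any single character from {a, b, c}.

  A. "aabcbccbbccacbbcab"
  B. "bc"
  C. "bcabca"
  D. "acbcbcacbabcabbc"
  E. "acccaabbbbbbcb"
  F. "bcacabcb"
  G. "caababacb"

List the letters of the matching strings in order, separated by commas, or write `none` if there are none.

C

A → no match
B → no match
C → match
D → no match
E → no match
F → no match
G → no match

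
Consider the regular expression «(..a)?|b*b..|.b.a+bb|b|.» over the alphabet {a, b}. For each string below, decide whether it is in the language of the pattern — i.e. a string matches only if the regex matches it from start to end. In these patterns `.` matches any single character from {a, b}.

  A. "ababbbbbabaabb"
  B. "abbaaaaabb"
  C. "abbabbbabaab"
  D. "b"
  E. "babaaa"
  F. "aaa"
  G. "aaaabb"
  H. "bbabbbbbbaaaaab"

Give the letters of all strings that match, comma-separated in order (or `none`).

A → no match
B → match
C → no match
D → match
E → no match
F → match
G → no match
H → no match

B, D, F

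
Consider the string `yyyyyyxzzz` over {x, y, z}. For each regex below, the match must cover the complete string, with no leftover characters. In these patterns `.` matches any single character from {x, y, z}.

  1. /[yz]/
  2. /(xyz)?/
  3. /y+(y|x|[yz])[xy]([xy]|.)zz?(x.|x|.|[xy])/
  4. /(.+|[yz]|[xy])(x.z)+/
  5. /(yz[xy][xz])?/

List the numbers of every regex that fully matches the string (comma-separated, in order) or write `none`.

3

1 → no match
2 → no match
3 → match
4 → no match
5 → no match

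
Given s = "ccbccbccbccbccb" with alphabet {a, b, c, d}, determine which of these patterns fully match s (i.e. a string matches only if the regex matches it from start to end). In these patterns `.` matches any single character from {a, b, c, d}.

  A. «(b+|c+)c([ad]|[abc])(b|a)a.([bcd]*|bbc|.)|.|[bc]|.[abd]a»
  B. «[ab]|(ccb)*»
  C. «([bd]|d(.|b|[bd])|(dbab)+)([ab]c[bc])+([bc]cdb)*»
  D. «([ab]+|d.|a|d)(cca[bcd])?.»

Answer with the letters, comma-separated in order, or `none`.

A → no match
B → match
C → no match
D → no match

B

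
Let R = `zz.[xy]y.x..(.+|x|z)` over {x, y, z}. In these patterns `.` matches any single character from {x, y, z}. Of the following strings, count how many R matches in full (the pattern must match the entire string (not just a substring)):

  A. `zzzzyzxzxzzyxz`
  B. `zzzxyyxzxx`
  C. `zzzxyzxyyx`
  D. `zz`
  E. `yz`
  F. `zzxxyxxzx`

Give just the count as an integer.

2

A → no match
B → match
C → match
D → no match
E → no match — must start with `zz`
F → no match
Total matched: 2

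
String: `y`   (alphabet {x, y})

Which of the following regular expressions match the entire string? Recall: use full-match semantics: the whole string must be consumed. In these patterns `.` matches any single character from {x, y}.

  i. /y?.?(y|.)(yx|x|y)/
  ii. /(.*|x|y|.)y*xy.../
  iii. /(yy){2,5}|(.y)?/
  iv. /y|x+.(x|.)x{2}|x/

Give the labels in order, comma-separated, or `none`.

i → no match
ii → no match
iii → no match
iv → match

iv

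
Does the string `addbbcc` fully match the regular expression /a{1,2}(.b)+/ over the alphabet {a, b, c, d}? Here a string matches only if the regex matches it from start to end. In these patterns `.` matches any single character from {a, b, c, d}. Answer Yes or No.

No

Every match must end with `b`, but `addbbcc` does not.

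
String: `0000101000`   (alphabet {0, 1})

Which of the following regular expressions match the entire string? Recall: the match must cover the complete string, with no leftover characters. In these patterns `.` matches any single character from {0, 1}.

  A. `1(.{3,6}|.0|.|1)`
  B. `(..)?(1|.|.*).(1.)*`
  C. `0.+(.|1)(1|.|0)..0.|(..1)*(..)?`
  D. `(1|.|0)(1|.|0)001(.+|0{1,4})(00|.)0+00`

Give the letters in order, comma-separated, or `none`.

B, C, D

A → no match — must start with `1`
B → match
C → match
D → match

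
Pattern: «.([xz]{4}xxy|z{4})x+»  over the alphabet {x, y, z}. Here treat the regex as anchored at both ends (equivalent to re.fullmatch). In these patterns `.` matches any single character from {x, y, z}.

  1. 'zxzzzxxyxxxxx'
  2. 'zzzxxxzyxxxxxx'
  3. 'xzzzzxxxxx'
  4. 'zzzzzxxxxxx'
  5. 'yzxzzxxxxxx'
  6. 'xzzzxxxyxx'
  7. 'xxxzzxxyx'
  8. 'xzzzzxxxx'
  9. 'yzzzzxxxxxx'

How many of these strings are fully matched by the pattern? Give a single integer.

1 → match
2 → no match
3. 'xzzzzxxxxx' → match
4. 'zzzzzxxxxxx' → match
5. 'yzxzzxxxxxx' → no match
6. 'xzzzxxxyxx' → match
7. 'xxxzzxxyx' → match
8. 'xzzzzxxxx' → match
9. 'yzzzzxxxxxx' → match
Total matched: 7

7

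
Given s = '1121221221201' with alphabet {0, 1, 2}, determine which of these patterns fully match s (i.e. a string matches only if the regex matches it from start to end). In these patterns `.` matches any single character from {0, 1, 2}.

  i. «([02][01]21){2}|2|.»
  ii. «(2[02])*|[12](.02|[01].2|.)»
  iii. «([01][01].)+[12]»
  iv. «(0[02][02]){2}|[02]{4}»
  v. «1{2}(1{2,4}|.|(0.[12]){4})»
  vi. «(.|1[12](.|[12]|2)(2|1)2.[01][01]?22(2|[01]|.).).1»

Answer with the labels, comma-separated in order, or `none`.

i → no match
ii → no match
iii → no match
iv → no match
v → no match
vi → match

vi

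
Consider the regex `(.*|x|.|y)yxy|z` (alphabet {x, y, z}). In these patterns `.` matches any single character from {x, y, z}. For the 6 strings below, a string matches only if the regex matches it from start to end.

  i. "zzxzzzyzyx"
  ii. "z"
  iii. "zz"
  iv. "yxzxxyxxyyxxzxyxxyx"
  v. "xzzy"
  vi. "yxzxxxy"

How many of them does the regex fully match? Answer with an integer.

1

i → no match
ii → match
iii → no match
iv → no match
v → no match
vi → no match
Total matched: 1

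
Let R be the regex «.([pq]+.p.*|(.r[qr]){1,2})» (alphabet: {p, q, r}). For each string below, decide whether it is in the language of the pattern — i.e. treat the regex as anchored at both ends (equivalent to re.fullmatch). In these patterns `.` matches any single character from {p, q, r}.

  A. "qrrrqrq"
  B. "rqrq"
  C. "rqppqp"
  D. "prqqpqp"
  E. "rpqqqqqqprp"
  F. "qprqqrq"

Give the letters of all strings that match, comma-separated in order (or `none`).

A, B, C, E, F

A → match
B → match
C → match
D → no match
E → match
F → match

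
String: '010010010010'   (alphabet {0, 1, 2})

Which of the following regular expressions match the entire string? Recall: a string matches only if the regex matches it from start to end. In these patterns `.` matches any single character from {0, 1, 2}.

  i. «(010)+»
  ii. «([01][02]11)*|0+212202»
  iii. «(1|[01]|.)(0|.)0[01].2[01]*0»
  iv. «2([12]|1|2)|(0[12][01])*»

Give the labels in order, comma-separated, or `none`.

i → match
ii → no match
iii → no match
iv → match

i, iv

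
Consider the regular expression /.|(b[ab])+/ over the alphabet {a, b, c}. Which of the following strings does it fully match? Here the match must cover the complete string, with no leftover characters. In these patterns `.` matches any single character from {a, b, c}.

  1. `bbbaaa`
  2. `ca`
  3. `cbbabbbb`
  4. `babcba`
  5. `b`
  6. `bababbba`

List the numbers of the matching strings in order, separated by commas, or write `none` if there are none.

5, 6

1 → no match
2 → no match
3 → no match
4 → no match
5 → match
6 → match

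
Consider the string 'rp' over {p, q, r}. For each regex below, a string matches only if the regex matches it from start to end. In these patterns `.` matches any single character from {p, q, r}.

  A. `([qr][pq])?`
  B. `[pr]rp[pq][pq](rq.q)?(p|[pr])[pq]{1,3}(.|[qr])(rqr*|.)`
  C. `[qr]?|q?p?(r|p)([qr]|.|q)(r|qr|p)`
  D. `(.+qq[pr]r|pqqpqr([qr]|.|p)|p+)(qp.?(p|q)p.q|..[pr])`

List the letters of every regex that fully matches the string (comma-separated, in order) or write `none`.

A

A → match
B → no match
C → no match
D → no match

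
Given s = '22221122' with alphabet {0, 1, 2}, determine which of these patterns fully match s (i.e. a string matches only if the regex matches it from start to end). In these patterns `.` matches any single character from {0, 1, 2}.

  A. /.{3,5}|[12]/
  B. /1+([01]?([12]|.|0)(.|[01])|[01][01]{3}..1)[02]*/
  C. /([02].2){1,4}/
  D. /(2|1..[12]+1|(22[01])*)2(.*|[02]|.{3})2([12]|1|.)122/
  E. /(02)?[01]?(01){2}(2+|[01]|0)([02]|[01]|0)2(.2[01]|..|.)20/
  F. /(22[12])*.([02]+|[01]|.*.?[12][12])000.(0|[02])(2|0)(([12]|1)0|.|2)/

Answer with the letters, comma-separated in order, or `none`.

D

A → no match
B → no match — must start with '1'
C → no match
D → match
E → no match — must end with '20'
F → no match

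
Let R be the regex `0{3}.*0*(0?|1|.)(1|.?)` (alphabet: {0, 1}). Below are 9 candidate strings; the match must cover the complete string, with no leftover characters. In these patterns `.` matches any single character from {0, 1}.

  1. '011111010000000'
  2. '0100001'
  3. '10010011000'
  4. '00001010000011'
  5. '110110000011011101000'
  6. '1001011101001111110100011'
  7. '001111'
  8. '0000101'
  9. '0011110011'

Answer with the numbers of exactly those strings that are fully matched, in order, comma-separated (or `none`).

4, 8

1 → no match
2 → no match
3 → no match — must start with '0'
4 → match
5 → no match — must start with '0'
6 → no match — must start with '0'
7 → no match
8 → match
9 → no match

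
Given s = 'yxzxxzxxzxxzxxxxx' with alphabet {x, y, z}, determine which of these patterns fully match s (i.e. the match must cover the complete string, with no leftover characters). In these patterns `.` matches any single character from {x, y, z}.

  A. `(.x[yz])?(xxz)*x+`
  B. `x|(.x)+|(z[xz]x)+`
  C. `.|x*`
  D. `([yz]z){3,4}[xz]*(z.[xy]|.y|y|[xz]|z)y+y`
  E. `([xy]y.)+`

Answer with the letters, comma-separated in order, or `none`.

A

A → match
B → no match
C → no match
D → no match — must end with 'yy'
E → no match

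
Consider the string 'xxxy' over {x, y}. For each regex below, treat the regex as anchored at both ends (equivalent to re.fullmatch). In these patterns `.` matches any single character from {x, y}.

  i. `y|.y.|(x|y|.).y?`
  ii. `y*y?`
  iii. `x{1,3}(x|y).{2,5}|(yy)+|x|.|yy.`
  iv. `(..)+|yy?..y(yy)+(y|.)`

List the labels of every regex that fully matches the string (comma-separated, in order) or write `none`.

iii, iv

i → no match
ii → no match
iii → match
iv → match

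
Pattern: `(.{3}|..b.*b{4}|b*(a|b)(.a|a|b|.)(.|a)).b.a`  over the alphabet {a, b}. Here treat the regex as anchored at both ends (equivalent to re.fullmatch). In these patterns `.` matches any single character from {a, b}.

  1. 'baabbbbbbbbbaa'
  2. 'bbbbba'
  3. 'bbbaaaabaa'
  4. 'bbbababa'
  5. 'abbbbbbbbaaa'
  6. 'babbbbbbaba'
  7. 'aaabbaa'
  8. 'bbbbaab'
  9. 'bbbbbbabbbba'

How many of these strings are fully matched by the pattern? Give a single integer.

1 → no match
2 → no match
3 → match
4 → no match
5 → no match
6 → no match
7 → match
8 → no match — must end with 'a'
9 → match
Total matched: 3

3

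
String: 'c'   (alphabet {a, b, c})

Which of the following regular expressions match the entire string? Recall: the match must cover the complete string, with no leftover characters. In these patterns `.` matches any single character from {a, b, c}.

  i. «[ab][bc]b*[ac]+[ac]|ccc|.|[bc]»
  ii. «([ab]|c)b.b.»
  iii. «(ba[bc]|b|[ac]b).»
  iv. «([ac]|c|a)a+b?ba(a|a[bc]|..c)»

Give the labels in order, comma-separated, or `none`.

i

i → match
ii → no match
iii → no match
iv → no match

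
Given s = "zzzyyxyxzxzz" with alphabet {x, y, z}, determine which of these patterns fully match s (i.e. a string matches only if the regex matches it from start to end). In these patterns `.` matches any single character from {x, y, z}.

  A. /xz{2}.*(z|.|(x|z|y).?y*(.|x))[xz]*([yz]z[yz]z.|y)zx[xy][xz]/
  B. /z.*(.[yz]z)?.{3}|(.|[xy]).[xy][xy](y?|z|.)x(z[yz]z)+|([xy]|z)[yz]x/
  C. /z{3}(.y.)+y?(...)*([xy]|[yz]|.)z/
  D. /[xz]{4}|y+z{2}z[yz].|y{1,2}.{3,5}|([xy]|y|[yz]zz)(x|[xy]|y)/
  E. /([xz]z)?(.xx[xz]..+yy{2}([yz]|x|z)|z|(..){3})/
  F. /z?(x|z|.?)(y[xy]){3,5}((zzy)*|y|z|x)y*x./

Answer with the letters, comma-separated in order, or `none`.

A → no match — must start with "xz"
B → match
C → match
D → no match
E → no match
F → no match

B, C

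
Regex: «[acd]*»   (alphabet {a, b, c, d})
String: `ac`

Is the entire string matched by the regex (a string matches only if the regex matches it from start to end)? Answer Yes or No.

Yes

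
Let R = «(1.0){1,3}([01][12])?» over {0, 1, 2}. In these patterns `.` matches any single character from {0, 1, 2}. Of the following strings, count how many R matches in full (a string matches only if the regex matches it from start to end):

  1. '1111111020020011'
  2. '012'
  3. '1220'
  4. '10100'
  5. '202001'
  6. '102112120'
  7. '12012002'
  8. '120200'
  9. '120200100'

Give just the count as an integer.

1

1 → no match
2 → no match — must start with '1'
3 → no match
4 → no match
5 → no match — must start with '1'
6 → no match
7 → match
8 → no match
9 → no match
Total matched: 1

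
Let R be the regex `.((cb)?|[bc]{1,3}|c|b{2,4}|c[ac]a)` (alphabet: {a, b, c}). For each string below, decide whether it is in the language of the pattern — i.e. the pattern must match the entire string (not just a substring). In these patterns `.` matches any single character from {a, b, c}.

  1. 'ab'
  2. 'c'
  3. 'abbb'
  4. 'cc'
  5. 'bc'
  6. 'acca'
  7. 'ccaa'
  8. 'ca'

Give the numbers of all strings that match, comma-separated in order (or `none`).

1. 'ab' → match
2. 'c' → match
3. 'abbb' → match
4. 'cc' → match
5. 'bc' → match
6. 'acca' → match
7. 'ccaa' → match
8. 'ca' → no match

1, 2, 3, 4, 5, 6, 7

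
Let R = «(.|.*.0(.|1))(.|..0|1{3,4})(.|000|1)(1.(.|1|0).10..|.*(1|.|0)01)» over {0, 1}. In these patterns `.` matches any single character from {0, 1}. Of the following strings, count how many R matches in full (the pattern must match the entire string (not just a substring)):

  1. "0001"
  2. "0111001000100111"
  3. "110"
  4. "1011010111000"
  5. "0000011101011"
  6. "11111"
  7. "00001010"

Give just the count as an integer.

1 → no match
2 → no match
3 → no match
4 → match
5 → match
6 → no match
7 → no match
Total matched: 2

2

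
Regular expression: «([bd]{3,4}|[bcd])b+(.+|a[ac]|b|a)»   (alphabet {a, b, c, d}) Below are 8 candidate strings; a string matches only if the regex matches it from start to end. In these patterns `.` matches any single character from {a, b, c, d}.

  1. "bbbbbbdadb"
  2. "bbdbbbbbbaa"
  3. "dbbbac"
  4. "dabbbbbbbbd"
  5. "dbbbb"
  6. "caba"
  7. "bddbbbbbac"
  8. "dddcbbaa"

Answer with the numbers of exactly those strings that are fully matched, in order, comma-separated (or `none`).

1, 2, 3, 5, 7

1 → match
2 → match
3 → match
4 → no match
5 → match
6 → no match
7 → match
8 → no match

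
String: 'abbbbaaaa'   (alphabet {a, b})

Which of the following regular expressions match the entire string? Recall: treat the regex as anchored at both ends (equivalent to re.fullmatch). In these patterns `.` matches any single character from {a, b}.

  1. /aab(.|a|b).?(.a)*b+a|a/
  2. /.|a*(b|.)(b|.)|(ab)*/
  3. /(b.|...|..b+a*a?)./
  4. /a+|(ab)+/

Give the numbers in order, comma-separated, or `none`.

1 → no match
2 → no match
3 → match
4 → no match

3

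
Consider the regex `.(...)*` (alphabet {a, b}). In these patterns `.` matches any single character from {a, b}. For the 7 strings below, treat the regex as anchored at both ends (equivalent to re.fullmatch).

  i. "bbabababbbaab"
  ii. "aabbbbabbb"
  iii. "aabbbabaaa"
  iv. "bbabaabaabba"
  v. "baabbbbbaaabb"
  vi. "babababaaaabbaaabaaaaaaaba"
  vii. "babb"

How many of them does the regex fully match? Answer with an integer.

i → match
ii. "aabbbbabbb" → match
iii. "aabbbabaaa" → match
iv. "bbabaabaabba" → no match
v → match
vi → no match
vii. "babb" → match
Total matched: 5

5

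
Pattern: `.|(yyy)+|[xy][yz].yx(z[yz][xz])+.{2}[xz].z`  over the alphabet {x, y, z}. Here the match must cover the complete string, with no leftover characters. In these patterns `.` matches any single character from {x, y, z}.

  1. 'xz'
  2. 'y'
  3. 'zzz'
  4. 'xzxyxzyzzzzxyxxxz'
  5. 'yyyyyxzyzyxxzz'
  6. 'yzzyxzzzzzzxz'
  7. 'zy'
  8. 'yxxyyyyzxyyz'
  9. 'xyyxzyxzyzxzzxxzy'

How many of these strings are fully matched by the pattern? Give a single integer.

2

1. 'xz' → no match
2. 'y' → match
3. 'zzz' → no match
4 → no match
5 → no match
6 → match
7. 'zy' → no match
8. 'yxxyyyyzxyyz' → no match
9 → no match
Total matched: 2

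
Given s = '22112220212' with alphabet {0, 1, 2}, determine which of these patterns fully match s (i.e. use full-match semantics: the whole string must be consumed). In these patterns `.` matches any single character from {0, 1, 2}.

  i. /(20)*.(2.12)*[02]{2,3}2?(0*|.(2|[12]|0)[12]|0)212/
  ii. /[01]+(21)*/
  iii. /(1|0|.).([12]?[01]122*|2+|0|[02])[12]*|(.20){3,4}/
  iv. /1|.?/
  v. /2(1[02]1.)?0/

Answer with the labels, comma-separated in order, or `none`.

i → match
ii → no match
iii → no match
iv → no match
v → no match — must end with '0'

i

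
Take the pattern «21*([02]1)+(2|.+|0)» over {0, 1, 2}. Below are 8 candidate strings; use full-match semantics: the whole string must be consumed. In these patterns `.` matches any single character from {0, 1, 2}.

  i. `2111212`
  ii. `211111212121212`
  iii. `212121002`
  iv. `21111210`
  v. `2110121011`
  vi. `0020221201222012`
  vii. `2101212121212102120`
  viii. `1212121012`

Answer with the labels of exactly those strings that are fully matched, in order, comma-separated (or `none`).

i → match
ii → match
iii → match
iv → match
v → match
vi → no match — must start with `2`
vii → match
viii → no match — must start with `2`

i, ii, iii, iv, v, vii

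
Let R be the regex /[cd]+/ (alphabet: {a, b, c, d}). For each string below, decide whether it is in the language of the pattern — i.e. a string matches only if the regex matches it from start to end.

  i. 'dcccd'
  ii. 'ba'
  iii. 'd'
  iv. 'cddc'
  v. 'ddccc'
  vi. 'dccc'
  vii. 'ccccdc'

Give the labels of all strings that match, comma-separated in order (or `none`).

i → match
ii → no match
iii → match
iv → match
v → match
vi → match
vii → match

i, iii, iv, v, vi, vii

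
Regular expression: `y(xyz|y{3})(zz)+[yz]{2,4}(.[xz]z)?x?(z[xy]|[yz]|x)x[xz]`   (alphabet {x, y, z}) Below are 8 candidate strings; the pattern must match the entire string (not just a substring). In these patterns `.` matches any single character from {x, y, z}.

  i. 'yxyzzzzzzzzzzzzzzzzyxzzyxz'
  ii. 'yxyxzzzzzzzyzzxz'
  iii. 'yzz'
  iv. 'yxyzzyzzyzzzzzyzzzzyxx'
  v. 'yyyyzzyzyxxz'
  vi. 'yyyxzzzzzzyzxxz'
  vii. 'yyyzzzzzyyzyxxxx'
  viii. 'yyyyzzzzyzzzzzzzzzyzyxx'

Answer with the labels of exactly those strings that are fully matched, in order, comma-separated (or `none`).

i, v

i → match
ii → no match
iii. 'yzz' → no match
iv → no match
v. 'yyyyzzyzyxxz' → match
vi → no match
vii → no match
viii → no match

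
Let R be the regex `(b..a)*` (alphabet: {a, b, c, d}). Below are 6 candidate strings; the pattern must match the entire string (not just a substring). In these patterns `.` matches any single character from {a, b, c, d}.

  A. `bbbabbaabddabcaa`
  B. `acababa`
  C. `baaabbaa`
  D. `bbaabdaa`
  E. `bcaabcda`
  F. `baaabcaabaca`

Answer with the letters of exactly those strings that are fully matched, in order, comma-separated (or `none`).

A, C, D, E, F

A → match
B → no match
C → match
D → match
E → match
F → match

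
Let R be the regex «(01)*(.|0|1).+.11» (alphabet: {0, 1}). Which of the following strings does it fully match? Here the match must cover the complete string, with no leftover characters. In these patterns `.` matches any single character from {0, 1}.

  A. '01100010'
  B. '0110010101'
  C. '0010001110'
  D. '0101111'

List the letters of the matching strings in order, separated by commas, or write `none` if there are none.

A → no match — must end with '11'
B → no match — must end with '11'
C → no match — must end with '11'
D → match

D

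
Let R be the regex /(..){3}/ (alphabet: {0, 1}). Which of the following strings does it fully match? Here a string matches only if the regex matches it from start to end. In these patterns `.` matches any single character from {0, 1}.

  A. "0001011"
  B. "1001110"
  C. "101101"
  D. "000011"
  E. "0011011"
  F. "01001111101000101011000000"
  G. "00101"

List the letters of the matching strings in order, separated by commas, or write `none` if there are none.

C, D

A → no match
B → no match
C → match
D → match
E → no match
F → no match
G → no match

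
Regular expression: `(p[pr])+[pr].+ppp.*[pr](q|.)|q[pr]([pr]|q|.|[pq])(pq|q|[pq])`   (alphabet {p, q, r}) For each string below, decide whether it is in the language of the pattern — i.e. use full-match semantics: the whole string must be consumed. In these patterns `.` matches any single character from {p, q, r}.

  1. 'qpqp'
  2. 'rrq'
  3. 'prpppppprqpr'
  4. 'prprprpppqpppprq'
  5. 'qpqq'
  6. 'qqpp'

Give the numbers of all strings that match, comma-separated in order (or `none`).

1, 3, 4, 5

1 → match
2 → no match
3 → match
4 → match
5 → match
6 → no match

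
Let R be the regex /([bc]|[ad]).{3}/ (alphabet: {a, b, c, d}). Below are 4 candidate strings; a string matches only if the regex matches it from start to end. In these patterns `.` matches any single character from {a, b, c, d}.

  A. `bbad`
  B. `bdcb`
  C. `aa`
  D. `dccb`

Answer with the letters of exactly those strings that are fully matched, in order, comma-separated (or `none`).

A, B, D

A → match
B → match
C → no match
D → match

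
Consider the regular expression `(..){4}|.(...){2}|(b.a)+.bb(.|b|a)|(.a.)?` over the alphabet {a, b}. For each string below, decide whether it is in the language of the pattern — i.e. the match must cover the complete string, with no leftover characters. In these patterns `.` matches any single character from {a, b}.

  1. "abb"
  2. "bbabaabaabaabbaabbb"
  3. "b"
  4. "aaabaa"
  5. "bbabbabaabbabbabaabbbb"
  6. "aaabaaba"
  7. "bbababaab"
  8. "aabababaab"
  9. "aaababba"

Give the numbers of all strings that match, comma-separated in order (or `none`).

2, 5, 6, 9

1 → no match
2 → match
3 → no match
4 → no match
5 → match
6 → match
7 → no match
8 → no match
9 → match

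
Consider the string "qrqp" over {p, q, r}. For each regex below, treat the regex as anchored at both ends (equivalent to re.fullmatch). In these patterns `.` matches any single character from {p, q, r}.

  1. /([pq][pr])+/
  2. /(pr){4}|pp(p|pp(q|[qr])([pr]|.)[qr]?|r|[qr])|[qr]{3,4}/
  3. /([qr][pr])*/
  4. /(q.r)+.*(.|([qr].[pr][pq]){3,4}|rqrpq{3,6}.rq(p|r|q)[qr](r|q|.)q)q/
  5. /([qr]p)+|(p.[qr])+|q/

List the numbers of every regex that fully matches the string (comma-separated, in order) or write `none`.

1, 3

1 → match
2 → no match
3 → match
4 → no match — must end with "q"
5 → no match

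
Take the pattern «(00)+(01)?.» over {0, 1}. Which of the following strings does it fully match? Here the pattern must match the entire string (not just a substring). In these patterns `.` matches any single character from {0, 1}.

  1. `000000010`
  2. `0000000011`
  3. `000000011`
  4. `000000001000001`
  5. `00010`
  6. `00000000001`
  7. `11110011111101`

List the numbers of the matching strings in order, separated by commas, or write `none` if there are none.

1 → match
2 → no match
3 → match
4 → no match
5 → match
6 → match
7 → no match — must start with `00`

1, 3, 5, 6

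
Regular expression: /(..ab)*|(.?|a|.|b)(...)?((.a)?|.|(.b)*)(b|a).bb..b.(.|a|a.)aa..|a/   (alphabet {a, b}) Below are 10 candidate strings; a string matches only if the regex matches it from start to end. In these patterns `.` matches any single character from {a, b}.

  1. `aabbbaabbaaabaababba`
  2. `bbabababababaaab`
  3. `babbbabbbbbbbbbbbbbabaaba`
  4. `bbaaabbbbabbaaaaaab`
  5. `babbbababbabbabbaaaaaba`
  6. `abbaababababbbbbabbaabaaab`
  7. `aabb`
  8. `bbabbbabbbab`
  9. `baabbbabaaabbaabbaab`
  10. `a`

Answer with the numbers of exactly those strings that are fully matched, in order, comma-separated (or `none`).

1 → no match
2 → match
3 → match
4 → match
5 → match
6 → match
7 → no match
8 → match
9 → match
10 → match

2, 3, 4, 5, 6, 8, 9, 10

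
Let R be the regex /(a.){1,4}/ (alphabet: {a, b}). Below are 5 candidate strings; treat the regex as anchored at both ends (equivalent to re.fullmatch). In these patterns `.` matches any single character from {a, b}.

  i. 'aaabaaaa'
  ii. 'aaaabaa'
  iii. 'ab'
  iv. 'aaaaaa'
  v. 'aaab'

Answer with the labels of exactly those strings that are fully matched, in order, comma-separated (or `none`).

i → match
ii → no match
iii → match
iv → match
v → match

i, iii, iv, v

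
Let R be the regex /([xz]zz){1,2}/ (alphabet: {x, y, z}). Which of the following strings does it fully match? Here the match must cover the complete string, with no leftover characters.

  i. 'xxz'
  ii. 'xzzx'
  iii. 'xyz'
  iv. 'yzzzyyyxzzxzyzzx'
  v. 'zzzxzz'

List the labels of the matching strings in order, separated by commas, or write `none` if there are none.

v

i → no match — must end with 'zz'
ii → no match — must end with 'zz'
iii → no match — must end with 'zz'
iv → no match — must end with 'zz'
v → match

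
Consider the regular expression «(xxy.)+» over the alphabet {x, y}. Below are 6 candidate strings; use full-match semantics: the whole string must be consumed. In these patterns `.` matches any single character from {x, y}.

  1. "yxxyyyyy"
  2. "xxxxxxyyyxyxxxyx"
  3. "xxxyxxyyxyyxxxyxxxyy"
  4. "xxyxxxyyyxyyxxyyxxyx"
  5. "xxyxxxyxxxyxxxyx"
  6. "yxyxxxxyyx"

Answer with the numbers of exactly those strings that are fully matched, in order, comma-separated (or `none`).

1. "yxxyyyyy" → no match — must start with "xxy"
2 → no match — must start with "xxy"
3 → no match — must start with "xxy"
4 → no match
5 → match
6. "yxyxxxxyyx" → no match — must start with "xxy"

5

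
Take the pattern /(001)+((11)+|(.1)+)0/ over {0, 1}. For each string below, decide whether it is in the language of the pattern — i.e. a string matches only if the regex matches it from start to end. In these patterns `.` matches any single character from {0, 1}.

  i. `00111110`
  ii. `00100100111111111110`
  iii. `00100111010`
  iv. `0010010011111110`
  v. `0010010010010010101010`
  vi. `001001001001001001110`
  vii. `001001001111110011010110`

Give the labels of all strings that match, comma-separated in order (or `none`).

i, ii, iii, iv, v, vi

i. `00111110` → match
ii → match
iii. `00100111010` → match
iv → match
v → match
vi → match
vii → no match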